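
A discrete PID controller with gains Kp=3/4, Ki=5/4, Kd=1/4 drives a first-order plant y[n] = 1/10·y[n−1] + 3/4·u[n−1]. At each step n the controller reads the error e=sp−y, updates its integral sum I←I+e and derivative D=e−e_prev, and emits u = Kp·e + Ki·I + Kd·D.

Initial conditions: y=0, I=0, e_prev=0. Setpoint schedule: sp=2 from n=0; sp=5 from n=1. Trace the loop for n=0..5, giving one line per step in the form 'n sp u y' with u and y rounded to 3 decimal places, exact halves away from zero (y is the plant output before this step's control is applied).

0 2 4.500 0.000
1 5 5.656 3.375
2 5 5.071 4.580
3 5 6.614 4.261
4 5 4.925 5.387
5 5 7.320 4.233

(exact arithmetic carried between steps; '≈' marks a value shown rounded to 6 d.p. or computed from one; I and e_prev carry over from the previous line; the table rounds u and y to 3 d.p., halves away from zero)
n=0: y=0, sp=2, e=sp−y=2; I=2, D=e−e_prev=2; u=3/4·2+5/4·2+1/4·2=4.5; next y=1/10·0+3/4·4.5=3.375
n=1: y=3.375, sp=5, e=sp−y=1.625; I=3.625, D=e−e_prev=-0.375; u=3/4·1.625+5/4·3.625+1/4·(-0.375)=5.65625; next y=1/10·3.375+3/4·5.65625≈4.579688
n=2: y≈4.579688, sp=5, e=sp−y≈0.420313; I≈4.045313, D=e−e_prev≈-1.204688; u=3/4·0.420313+5/4·4.045313+1/4·(-1.204688)≈5.070703; next y=1/10·4.579688+3/4·5.070703≈4.260996
n=3: y≈4.260996, sp=5, e=sp−y≈0.739004; I≈4.784316, D=e−e_prev≈0.318691; u=3/4·0.739004+5/4·4.784316+1/4·0.318691≈6.614321; next y=1/10·4.260996+3/4·6.614321≈5.386841
n=4: y≈5.386841, sp=5, e=sp−y≈-0.386841; I≈4.397476, D=e−e_prev≈-1.125844; u=3/4·(-0.386841)+5/4·4.397476+1/4·(-1.125844)≈4.925253; next y=1/10·5.386841+3/4·4.925253≈4.232624
n=5: y≈4.232624, sp=5, e=sp−y≈0.767376; I≈5.164852, D=e−e_prev≈1.154217; u=3/4·0.767376+5/4·5.164852+1/4·1.154217≈7.320151; next y=1/10·4.232624+3/4·7.320151≈5.913376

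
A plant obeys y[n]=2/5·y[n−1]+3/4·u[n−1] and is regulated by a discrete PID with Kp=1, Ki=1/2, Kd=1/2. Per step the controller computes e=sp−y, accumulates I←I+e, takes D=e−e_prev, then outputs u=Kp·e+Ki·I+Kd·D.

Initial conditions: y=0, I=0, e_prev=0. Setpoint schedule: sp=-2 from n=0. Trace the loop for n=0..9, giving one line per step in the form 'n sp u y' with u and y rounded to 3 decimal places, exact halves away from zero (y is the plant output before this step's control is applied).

(exact arithmetic carried between steps; '≈' marks a value shown rounded to 6 d.p. or computed from one; I and e_prev carry over from the previous line; the table rounds u and y to 3 d.p., halves away from zero)
n=0: y=0, sp=-2, e=sp−y=-2; I=-2, D=e−e_prev=-2; u=1·(-2)+1/2·(-2)+1/2·(-2)=-4; next y=2/5·0+3/4·(-4)=-3
n=1: y=-3, sp=-2, e=sp−y=1; I=-1, D=e−e_prev=3; u=1·1+1/2·(-1)+1/2·3=2; next y=2/5·(-3)+3/4·2=0.3
n=2: y=0.3, sp=-2, e=sp−y=-2.3; I=-3.3, D=e−e_prev=-3.3; u=1·(-2.3)+1/2·(-3.3)+1/2·(-3.3)=-5.6; next y=2/5·0.3+3/4·(-5.6)=-4.08
n=3: y=-4.08, sp=-2, e=sp−y=2.08; I=-1.22, D=e−e_prev=4.38; u=1·2.08+1/2·(-1.22)+1/2·4.38=3.66; next y=2/5·(-4.08)+3/4·3.66=1.113
n=4: y=1.113, sp=-2, e=sp−y=-3.113; I=-4.333, D=e−e_prev=-5.193; u=1·(-3.113)+1/2·(-4.333)+1/2·(-5.193)=-7.876; next y=2/5·1.113+3/4·(-7.876)=-5.4618
n=5: y=-5.4618, sp=-2, e=sp−y=3.4618; I=-0.8712, D=e−e_prev=6.5748; u=1·3.4618+1/2·(-0.8712)+1/2·6.5748=6.3136; next y=2/5·(-5.4618)+3/4·6.3136=2.55048
n=6: y=2.55048, sp=-2, e=sp−y=-4.55048; I=-5.42168, D=e−e_prev=-8.01228; u=1·(-4.55048)+1/2·(-5.42168)+1/2·(-8.01228)=-11.26746; next y=2/5·2.55048+3/4·(-11.26746)=-7.430403
n=7: y=-7.430403, sp=-2, e=sp−y=5.430403; I=0.008723, D=e−e_prev=9.980883; u=1·5.430403+1/2·0.008723+1/2·9.980883=10.425206; next y=2/5·(-7.430403)+3/4·10.425206≈4.846743
n=8: y≈4.846743, sp=-2, e=sp−y≈-6.846743; I≈-6.838020, D=e−e_prev≈-12.277146; u=1·(-6.846743)+1/2·(-6.838020)+1/2·(-12.277146)≈-16.404327; next y=2/5·4.846743+3/4·(-16.404327)≈-10.364548
n=9: y≈-10.364548, sp=-2, e=sp−y≈8.364548; I≈1.526527, D=e−e_prev≈15.211291; u=1·8.364548+1/2·1.526527+1/2·15.211291≈16.733457; next y=2/5·(-10.364548)+3/4·16.733457≈8.404274

0 -2 -4.000 0.000
1 -2 2.000 -3.000
2 -2 -5.600 0.300
3 -2 3.660 -4.080
4 -2 -7.876 1.113
5 -2 6.314 -5.462
6 -2 -11.267 2.550
7 -2 10.425 -7.430
8 -2 -16.404 4.847
9 -2 16.733 -10.365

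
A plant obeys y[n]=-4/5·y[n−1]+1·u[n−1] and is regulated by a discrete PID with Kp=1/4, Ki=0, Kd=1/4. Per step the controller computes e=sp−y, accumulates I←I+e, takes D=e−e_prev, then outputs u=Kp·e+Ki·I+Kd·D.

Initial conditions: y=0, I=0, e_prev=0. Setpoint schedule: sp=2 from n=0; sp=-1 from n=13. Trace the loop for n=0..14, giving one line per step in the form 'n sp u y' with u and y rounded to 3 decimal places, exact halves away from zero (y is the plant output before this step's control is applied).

(exact arithmetic carried between steps; '≈' marks a value shown rounded to 6 d.p. or computed from one; I and e_prev carry over from the previous line; the table rounds u and y to 3 d.p., halves away from zero)
n=0: y=0, sp=2, e=sp−y=2; I=2, D=e−e_prev=2; u=1/4·2+0·2+1/4·2=1; next y=-4/5·0+1·1=1
n=1: y=1, sp=2, e=sp−y=1; I=3, D=e−e_prev=-1; u=1/4·1+0·3+1/4·(-1)=0; next y=-4/5·1+1·0=-0.8
n=2: y=-0.8, sp=2, e=sp−y=2.8; I=5.8, D=e−e_prev=1.8; u=1/4·2.8+0·5.8+1/4·1.8=1.15; next y=-4/5·(-0.8)+1·1.15=1.79
n=3: y=1.79, sp=2, e=sp−y=0.21; I=6.01, D=e−e_prev=-2.59; u=1/4·0.21+0·6.01+1/4·(-2.59)=-0.595; next y=-4/5·1.79+1·(-0.595)=-2.027
n=4: y=-2.027, sp=2, e=sp−y=4.027; I=10.037, D=e−e_prev=3.817; u=1/4·4.027+0·10.037+1/4·3.817=1.961; next y=-4/5·(-2.027)+1·1.961=3.5826
n=5: y=3.5826, sp=2, e=sp−y=-1.5826; I=8.4544, D=e−e_prev=-5.6096; u=1/4·(-1.5826)+0·8.4544+1/4·(-5.6096)=-1.79805; next y=-4/5·3.5826+1·(-1.79805)=-4.66413
n=6: y=-4.66413, sp=2, e=sp−y=6.66413; I=15.11853, D=e−e_prev=8.24673; u=1/4·6.66413+0·15.11853+1/4·8.24673=3.727715; next y=-4/5·(-4.66413)+1·3.727715=7.459019
n=7: y=7.459019, sp=2, e=sp−y=-5.459019; I=9.659511, D=e−e_prev=-12.123149; u=1/4·(-5.459019)+0·9.659511+1/4·(-12.123149)=-4.395542; next y=-4/5·7.459019+1·(-4.395542)≈-10.362757
n=8: y≈-10.362757, sp=2, e=sp−y≈12.362757; I≈22.022268, D=e−e_prev≈17.821776; u=1/4·12.362757+0·22.022268+1/4·17.821776≈7.546133; next y=-4/5·(-10.362757)+1·7.546133≈15.836339
n=9: y≈15.836339, sp=2, e=sp−y≈-13.836339; I≈8.185929, D=e−e_prev≈-26.199096; u=1/4·(-13.836339)+0·8.185929+1/4·(-26.199096)≈-10.008859; next y=-4/5·15.836339+1·(-10.008859)≈-22.677930
n=10: y≈-22.677930, sp=2, e=sp−y≈24.677930; I≈32.863859, D=e−e_prev≈38.514269; u=1/4·24.677930+0·32.863859+1/4·38.514269≈15.798050; next y=-4/5·(-22.677930)+1·15.798050≈33.940394
n=11: y≈33.940394, sp=2, e=sp−y≈-31.940394; I≈0.923465, D=e−e_prev≈-56.618324; u=1/4·(-31.940394)+0·0.923465+1/4·(-56.618324)≈-22.139680; next y=-4/5·33.940394+1·(-22.139680)≈-49.291995
n=12: y≈-49.291995, sp=2, e=sp−y≈51.291995; I≈52.215460, D=e−e_prev≈83.232389; u=1/4·51.291995+0·52.215460+1/4·83.232389≈33.631096; next y=-4/5·(-49.291995)+1·33.631096≈73.064692
n=13: y≈73.064692, sp=-1, e=sp−y≈-74.064692; I≈-21.849232, D=e−e_prev≈-125.356686; u=1/4·(-74.064692)+0·(-21.849232)+1/4·(-125.356686)≈-49.855344; next y=-4/5·73.064692+1·(-49.855344)≈-108.307098
n=14: y≈-108.307098, sp=-1, e=sp−y≈107.307098; I≈85.457866, D=e−e_prev≈181.371789; u=1/4·107.307098+0·85.457866+1/4·181.371789≈72.169722; next y=-4/5·(-108.307098)+1·72.169722≈158.815400

0 2 1.000 0.000
1 2 0.000 1.000
2 2 1.150 -0.800
3 2 -0.595 1.790
4 2 1.961 -2.027
5 2 -1.798 3.583
6 2 3.728 -4.664
7 2 -4.396 7.459
8 2 7.546 -10.363
9 2 -10.009 15.836
10 2 15.798 -22.678
11 2 -22.140 33.940
12 2 33.631 -49.292
13 -1 -49.855 73.065
14 -1 72.170 -108.307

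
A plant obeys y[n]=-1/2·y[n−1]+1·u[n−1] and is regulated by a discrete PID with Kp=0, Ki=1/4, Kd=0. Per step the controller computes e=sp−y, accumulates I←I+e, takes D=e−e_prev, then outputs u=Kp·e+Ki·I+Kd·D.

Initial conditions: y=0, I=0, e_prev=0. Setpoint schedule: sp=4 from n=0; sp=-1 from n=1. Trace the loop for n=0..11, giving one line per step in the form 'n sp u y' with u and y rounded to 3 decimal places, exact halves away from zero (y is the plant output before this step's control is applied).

0 4 1.000 0.000
1 -1 0.500 1.000
2 -1 0.250 0.000
3 -1 -0.063 0.250
4 -1 -0.266 -0.188
5 -1 -0.473 -0.172
6 -1 -0.626 -0.387
7 -1 -0.768 -0.433
8 -1 -0.880 -0.552
9 -1 -0.979 -0.604
10 -1 -1.060 -0.677
11 -1 -1.129 -0.721

(exact arithmetic carried between steps; '≈' marks a value shown rounded to 6 d.p. or computed from one; I and e_prev carry over from the previous line; the table rounds u and y to 3 d.p., halves away from zero)
n=0: y=0, sp=4, e=sp−y=4; I=4, D=e−e_prev=4; u=0·4+1/4·4+0·4=1; next y=-1/2·0+1·1=1
n=1: y=1, sp=-1, e=sp−y=-2; I=2, D=e−e_prev=-6; u=0·(-2)+1/4·2+0·(-6)=0.5; next y=-1/2·1+1·0.5=0
n=2: y=0, sp=-1, e=sp−y=-1; I=1, D=e−e_prev=1; u=0·(-1)+1/4·1+0·1=0.25; next y=-1/2·0+1·0.25=0.25
n=3: y=0.25, sp=-1, e=sp−y=-1.25; I=-0.25, D=e−e_prev=-0.25; u=0·(-1.25)+1/4·(-0.25)+0·(-0.25)=-0.0625; next y=-1/2·0.25+1·(-0.0625)=-0.1875
n=4: y=-0.1875, sp=-1, e=sp−y=-0.8125; I=-1.0625, D=e−e_prev=0.4375; u=0·(-0.8125)+1/4·(-1.0625)+0·0.4375=-0.265625; next y=-1/2·(-0.1875)+1·(-0.265625)=-0.171875
n=5: y=-0.171875, sp=-1, e=sp−y=-0.828125; I=-1.890625, D=e−e_prev=-0.015625; u=0·(-0.828125)+1/4·(-1.890625)+0·(-0.015625)≈-0.472656; next y=-1/2·(-0.171875)+1·(-0.472656)≈-0.386719
n=6: y≈-0.386719, sp=-1, e=sp−y≈-0.613281; I≈-2.503906, D=e−e_prev≈0.214844; u=0·(-0.613281)+1/4·(-2.503906)+0·0.214844≈-0.625977; next y=-1/2·(-0.386719)+1·(-0.625977)≈-0.432617
n=7: y≈-0.432617, sp=-1, e=sp−y≈-0.567383; I≈-3.071289, D=e−e_prev≈0.045898; u=0·(-0.567383)+1/4·(-3.071289)+0·0.045898≈-0.767822; next y=-1/2·(-0.432617)+1·(-0.767822)≈-0.551514
n=8: y≈-0.551514, sp=-1, e=sp−y≈-0.448486; I≈-3.519775, D=e−e_prev≈0.118896; u=0·(-0.448486)+1/4·(-3.519775)+0·0.118896≈-0.879944; next y=-1/2·(-0.551514)+1·(-0.879944)≈-0.604187
n=9: y≈-0.604187, sp=-1, e=sp−y≈-0.395813; I≈-3.915588, D=e−e_prev≈0.052673; u=0·(-0.395813)+1/4·(-3.915588)+0·0.052673≈-0.978897; next y=-1/2·(-0.604187)+1·(-0.978897)≈-0.676804
n=10: y≈-0.676804, sp=-1, e=sp−y≈-0.323196; I≈-4.238785, D=e−e_prev≈0.072617; u=0·(-0.323196)+1/4·(-4.238785)+0·0.072617≈-1.059696; next y=-1/2·(-0.676804)+1·(-1.059696)≈-0.721294
n=11: y≈-0.721294, sp=-1, e=sp−y≈-0.278706; I≈-4.517490, D=e−e_prev≈0.044491; u=0·(-0.278706)+1/4·(-4.517490)+0·0.044491≈-1.129373; next y=-1/2·(-0.721294)+1·(-1.129373)≈-0.768725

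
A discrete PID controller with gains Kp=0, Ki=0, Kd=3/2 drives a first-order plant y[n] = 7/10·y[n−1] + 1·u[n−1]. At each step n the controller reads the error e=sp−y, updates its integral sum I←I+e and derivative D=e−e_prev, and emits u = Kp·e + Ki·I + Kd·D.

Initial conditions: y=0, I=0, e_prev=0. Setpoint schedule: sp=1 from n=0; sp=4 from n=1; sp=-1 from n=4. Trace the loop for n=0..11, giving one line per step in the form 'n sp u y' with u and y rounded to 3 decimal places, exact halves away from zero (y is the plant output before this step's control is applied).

(exact arithmetic carried between steps; '≈' marks a value shown rounded to 6 d.p. or computed from one; I and e_prev carry over from the previous line; the table rounds u and y to 3 d.p., halves away from zero)
n=0: y=0, sp=1, e=sp−y=1; I=1, D=e−e_prev=1; u=0·1+0·1+3/2·1=1.5; next y=7/10·0+1·1.5=1.5
n=1: y=1.5, sp=4, e=sp−y=2.5; I=3.5, D=e−e_prev=1.5; u=0·2.5+0·3.5+3/2·1.5=2.25; next y=7/10·1.5+1·2.25=3.3
n=2: y=3.3, sp=4, e=sp−y=0.7; I=4.2, D=e−e_prev=-1.8; u=0·0.7+0·4.2+3/2·(-1.8)=-2.7; next y=7/10·3.3+1·(-2.7)=-0.39
n=3: y=-0.39, sp=4, e=sp−y=4.39; I=8.59, D=e−e_prev=3.69; u=0·4.39+0·8.59+3/2·3.69=5.535; next y=7/10·(-0.39)+1·5.535=5.262
n=4: y=5.262, sp=-1, e=sp−y=-6.262; I=2.328, D=e−e_prev=-10.652; u=0·(-6.262)+0·2.328+3/2·(-10.652)=-15.978; next y=7/10·5.262+1·(-15.978)=-12.2946
n=5: y=-12.2946, sp=-1, e=sp−y=11.2946; I=13.6226, D=e−e_prev=17.5566; u=0·11.2946+0·13.6226+3/2·17.5566=26.3349; next y=7/10·(-12.2946)+1·26.3349=17.72868
n=6: y=17.72868, sp=-1, e=sp−y=-18.72868; I=-5.10608, D=e−e_prev=-30.02328; u=0·(-18.72868)+0·(-5.10608)+3/2·(-30.02328)=-45.03492; next y=7/10·17.72868+1·(-45.03492)=-32.624844
n=7: y=-32.624844, sp=-1, e=sp−y=31.624844; I=26.518764, D=e−e_prev=50.353524; u=0·31.624844+0·26.518764+3/2·50.353524=75.530286; next y=7/10·(-32.624844)+1·75.530286≈52.692895
n=8: y≈52.692895, sp=-1, e=sp−y≈-53.692895; I≈-27.174131, D=e−e_prev≈-85.317739; u=0·(-53.692895)+0·(-27.174131)+3/2·(-85.317739)≈-127.976609; next y=7/10·52.692895+1·(-127.976609)≈-91.091582
n=9: y≈-91.091582, sp=-1, e=sp−y≈90.091582; I≈62.917451, D=e−e_prev≈143.784477; u=0·90.091582+0·62.917451+3/2·143.784477≈215.676716; next y=7/10·(-91.091582)+1·215.676716≈151.912609
n=10: y≈151.912609, sp=-1, e=sp−y≈-152.912609; I≈-89.995158, D=e−e_prev≈-243.004191; u=0·(-152.912609)+0·(-89.995158)+3/2·(-243.004191)≈-364.506286; next y=7/10·151.912609+1·(-364.506286)≈-258.167460
n=11: y≈-258.167460, sp=-1, e=sp−y≈257.167460; I≈167.172302, D=e−e_prev≈410.080069; u=0·257.167460+0·167.172302+3/2·410.080069≈615.120103; next y=7/10·(-258.167460)+1·615.120103≈434.402881

0 1 1.500 0.000
1 4 2.250 1.500
2 4 -2.700 3.300
3 4 5.535 -0.390
4 -1 -15.978 5.262
5 -1 26.335 -12.295
6 -1 -45.035 17.729
7 -1 75.530 -32.625
8 -1 -127.977 52.693
9 -1 215.677 -91.092
10 -1 -364.506 151.913
11 -1 615.120 -258.167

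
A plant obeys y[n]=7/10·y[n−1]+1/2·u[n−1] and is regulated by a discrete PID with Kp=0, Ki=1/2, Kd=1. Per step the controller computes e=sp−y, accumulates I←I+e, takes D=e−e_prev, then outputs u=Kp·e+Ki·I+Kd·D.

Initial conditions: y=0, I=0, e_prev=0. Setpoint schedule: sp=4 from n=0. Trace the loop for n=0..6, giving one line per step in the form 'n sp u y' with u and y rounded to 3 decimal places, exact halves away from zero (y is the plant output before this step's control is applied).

0 4 6.000 0.000
1 4 -0.500 3.000
2 4 4.725 1.850
3 4 1.939 3.658
4 4 4.109 3.530
5 4 2.723 4.525
6 4 3.450 4.529

(exact arithmetic carried between steps; '≈' marks a value shown rounded to 6 d.p. or computed from one; I and e_prev carry over from the previous line; the table rounds u and y to 3 d.p., halves away from zero)
n=0: y=0, sp=4, e=sp−y=4; I=4, D=e−e_prev=4; u=0·4+1/2·4+1·4=6; next y=7/10·0+1/2·6=3
n=1: y=3, sp=4, e=sp−y=1; I=5, D=e−e_prev=-3; u=0·1+1/2·5+1·(-3)=-0.5; next y=7/10·3+1/2·(-0.5)=1.85
n=2: y=1.85, sp=4, e=sp−y=2.15; I=7.15, D=e−e_prev=1.15; u=0·2.15+1/2·7.15+1·1.15=4.725; next y=7/10·1.85+1/2·4.725=3.6575
n=3: y=3.6575, sp=4, e=sp−y=0.3425; I=7.4925, D=e−e_prev=-1.8075; u=0·0.3425+1/2·7.4925+1·(-1.8075)=1.93875; next y=7/10·3.6575+1/2·1.93875=3.529625
n=4: y=3.529625, sp=4, e=sp−y=0.470375; I=7.962875, D=e−e_prev=0.127875; u=0·0.470375+1/2·7.962875+1·0.127875≈4.109313; next y=7/10·3.529625+1/2·4.109313≈4.525394
n=5: y≈4.525394, sp=4, e=sp−y≈-0.525394; I≈7.437481, D=e−e_prev≈-0.995769; u=0·(-0.525394)+1/2·7.437481+1·(-0.995769)≈2.722972; next y=7/10·4.525394+1/2·2.722972≈4.529262
n=6: y≈4.529262, sp=4, e=sp−y≈-0.529262; I≈6.908220, D=e−e_prev≈-0.003868; u=0·(-0.529262)+1/2·6.908220+1·(-0.003868)≈3.450242; next y=7/10·4.529262+1/2·3.450242≈4.895604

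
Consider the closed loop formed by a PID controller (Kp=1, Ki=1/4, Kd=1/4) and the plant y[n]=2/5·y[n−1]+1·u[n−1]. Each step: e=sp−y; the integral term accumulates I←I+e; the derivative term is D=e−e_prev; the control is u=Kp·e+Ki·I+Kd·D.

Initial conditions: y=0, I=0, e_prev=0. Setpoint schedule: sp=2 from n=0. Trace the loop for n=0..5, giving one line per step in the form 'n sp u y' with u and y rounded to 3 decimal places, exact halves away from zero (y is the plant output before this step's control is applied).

(exact arithmetic carried between steps; '≈' marks a value shown rounded to 6 d.p. or computed from one; I and e_prev carry over from the previous line; the table rounds u and y to 3 d.p., halves away from zero)
n=0: y=0, sp=2, e=sp−y=2; I=2, D=e−e_prev=2; u=1·2+1/4·2+1/4·2=3; next y=2/5·0+1·3=3
n=1: y=3, sp=2, e=sp−y=-1; I=1, D=e−e_prev=-3; u=1·(-1)+1/4·1+1/4·(-3)=-1.5; next y=2/5·3+1·(-1.5)=-0.3
n=2: y=-0.3, sp=2, e=sp−y=2.3; I=3.3, D=e−e_prev=3.3; u=1·2.3+1/4·3.3+1/4·3.3=3.95; next y=2/5·(-0.3)+1·3.95=3.83
n=3: y=3.83, sp=2, e=sp−y=-1.83; I=1.47, D=e−e_prev=-4.13; u=1·(-1.83)+1/4·1.47+1/4·(-4.13)=-2.495; next y=2/5·3.83+1·(-2.495)=-0.963
n=4: y=-0.963, sp=2, e=sp−y=2.963; I=4.433, D=e−e_prev=4.793; u=1·2.963+1/4·4.433+1/4·4.793=5.2695; next y=2/5·(-0.963)+1·5.2695=4.8843
n=5: y=4.8843, sp=2, e=sp−y=-2.8843; I=1.5487, D=e−e_prev=-5.8473; u=1·(-2.8843)+1/4·1.5487+1/4·(-5.8473)=-3.95895; next y=2/5·4.8843+1·(-3.95895)=-2.00523

0 2 3.000 0.000
1 2 -1.500 3.000
2 2 3.950 -0.300
3 2 -2.495 3.830
4 2 5.270 -0.963
5 2 -3.959 4.884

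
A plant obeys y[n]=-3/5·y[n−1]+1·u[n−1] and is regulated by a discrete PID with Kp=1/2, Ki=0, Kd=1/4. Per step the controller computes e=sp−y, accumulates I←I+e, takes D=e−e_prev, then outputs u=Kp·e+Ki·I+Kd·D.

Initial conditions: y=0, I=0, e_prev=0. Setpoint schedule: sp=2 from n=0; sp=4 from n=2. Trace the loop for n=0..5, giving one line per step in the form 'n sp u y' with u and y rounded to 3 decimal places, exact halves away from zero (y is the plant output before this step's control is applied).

(exact arithmetic carried between steps; '≈' marks a value shown rounded to 6 d.p. or computed from one; I and e_prev carry over from the previous line; the table rounds u and y to 3 d.p., halves away from zero)
n=0: y=0, sp=2, e=sp−y=2; I=2, D=e−e_prev=2; u=1/2·2+0·2+1/4·2=1.5; next y=-3/5·0+1·1.5=1.5
n=1: y=1.5, sp=2, e=sp−y=0.5; I=2.5, D=e−e_prev=-1.5; u=1/2·0.5+0·2.5+1/4·(-1.5)=-0.125; next y=-3/5·1.5+1·(-0.125)=-1.025
n=2: y=-1.025, sp=4, e=sp−y=5.025; I=7.525, D=e−e_prev=4.525; u=1/2·5.025+0·7.525+1/4·4.525=3.64375; next y=-3/5·(-1.025)+1·3.64375=4.25875
n=3: y=4.25875, sp=4, e=sp−y=-0.25875; I=7.26625, D=e−e_prev=-5.28375; u=1/2·(-0.25875)+0·7.26625+1/4·(-5.28375)≈-1.450313; next y=-3/5·4.25875+1·(-1.450313)≈-4.005563
n=4: y≈-4.005563, sp=4, e=sp−y≈8.005563; I≈15.271813, D=e−e_prev≈8.264313; u=1/2·8.005563+0·15.271813+1/4·8.264313≈6.068859; next y=-3/5·(-4.005563)+1·6.068859≈8.472197
n=5: y≈8.472197, sp=4, e=sp−y≈-4.472197; I≈10.799616, D=e−e_prev≈-12.477759; u=1/2·(-4.472197)+0·10.799616+1/4·(-12.477759)≈-5.355538; next y=-3/5·8.472197+1·(-5.355538)≈-10.438856

0 2 1.500 0.000
1 2 -0.125 1.500
2 4 3.644 -1.025
3 4 -1.450 4.259
4 4 6.069 -4.006
5 4 -5.356 8.472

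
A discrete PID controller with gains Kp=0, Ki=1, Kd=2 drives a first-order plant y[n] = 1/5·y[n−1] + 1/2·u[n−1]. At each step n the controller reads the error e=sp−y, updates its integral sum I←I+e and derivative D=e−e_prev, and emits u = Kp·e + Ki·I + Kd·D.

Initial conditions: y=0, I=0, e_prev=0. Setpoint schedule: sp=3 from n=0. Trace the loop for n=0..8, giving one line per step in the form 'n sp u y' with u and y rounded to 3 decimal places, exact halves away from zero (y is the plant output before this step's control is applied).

(exact arithmetic carried between steps; '≈' marks a value shown rounded to 6 d.p. or computed from one; I and e_prev carry over from the previous line; the table rounds u and y to 3 d.p., halves away from zero)
n=0: y=0, sp=3, e=sp−y=3; I=3, D=e−e_prev=3; u=0·3+1·3+2·3=9; next y=1/5·0+1/2·9=4.5
n=1: y=4.5, sp=3, e=sp−y=-1.5; I=1.5, D=e−e_prev=-4.5; u=0·(-1.5)+1·1.5+2·(-4.5)=-7.5; next y=1/5·4.5+1/2·(-7.5)=-2.85
n=2: y=-2.85, sp=3, e=sp−y=5.85; I=7.35, D=e−e_prev=7.35; u=0·5.85+1·7.35+2·7.35=22.05; next y=1/5·(-2.85)+1/2·22.05=10.455
n=3: y=10.455, sp=3, e=sp−y=-7.455; I=-0.105, D=e−e_prev=-13.305; u=0·(-7.455)+1·(-0.105)+2·(-13.305)=-26.715; next y=1/5·10.455+1/2·(-26.715)=-11.2665
n=4: y=-11.2665, sp=3, e=sp−y=14.2665; I=14.1615, D=e−e_prev=21.7215; u=0·14.2665+1·14.1615+2·21.7215=57.6045; next y=1/5·(-11.2665)+1/2·57.6045=26.54895
n=5: y=26.54895, sp=3, e=sp−y=-23.54895; I=-9.38745, D=e−e_prev=-37.81545; u=0·(-23.54895)+1·(-9.38745)+2·(-37.81545)=-85.01835; next y=1/5·26.54895+1/2·(-85.01835)=-37.199385
n=6: y=-37.199385, sp=3, e=sp−y=40.199385; I=30.811935, D=e−e_prev=63.748335; u=0·40.199385+1·30.811935+2·63.748335=158.308605; next y=1/5·(-37.199385)+1/2·158.308605≈71.714426
n=7: y≈71.714426, sp=3, e=sp−y≈-68.714426; I≈-37.902491, D=e−e_prev≈-108.913811; u=0·(-68.714426)+1·(-37.902491)+2·(-108.913811)≈-255.730112; next y=1/5·71.714426+1/2·(-255.730112)≈-113.522171
n=8: y≈-113.522171, sp=3, e=sp−y≈116.522171; I≈78.619680, D=e−e_prev≈185.236596; u=0·116.522171+1·78.619680+2·185.236596≈449.092872; next y=1/5·(-113.522171)+1/2·449.092872≈201.842002

0 3 9.000 0.000
1 3 -7.500 4.500
2 3 22.050 -2.850
3 3 -26.715 10.455
4 3 57.605 -11.267
5 3 -85.018 26.549
6 3 158.309 -37.199
7 3 -255.730 71.714
8 3 449.093 -113.522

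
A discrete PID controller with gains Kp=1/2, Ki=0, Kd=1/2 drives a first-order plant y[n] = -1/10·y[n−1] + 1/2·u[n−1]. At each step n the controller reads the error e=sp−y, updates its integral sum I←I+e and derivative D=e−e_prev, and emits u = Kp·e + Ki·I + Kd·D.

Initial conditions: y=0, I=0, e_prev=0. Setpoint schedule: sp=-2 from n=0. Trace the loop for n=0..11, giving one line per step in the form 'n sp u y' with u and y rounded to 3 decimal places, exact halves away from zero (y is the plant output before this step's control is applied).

(exact arithmetic carried between steps; '≈' marks a value shown rounded to 6 d.p. or computed from one; I and e_prev carry over from the previous line; the table rounds u and y to 3 d.p., halves away from zero)
n=0: y=0, sp=-2, e=sp−y=-2; I=-2, D=e−e_prev=-2; u=1/2·(-2)+0·(-2)+1/2·(-2)=-2; next y=-1/10·0+1/2·(-2)=-1
n=1: y=-1, sp=-2, e=sp−y=-1; I=-3, D=e−e_prev=1; u=1/2·(-1)+0·(-3)+1/2·1=0; next y=-1/10·(-1)+1/2·0=0.1
n=2: y=0.1, sp=-2, e=sp−y=-2.1; I=-5.1, D=e−e_prev=-1.1; u=1/2·(-2.1)+0·(-5.1)+1/2·(-1.1)=-1.6; next y=-1/10·0.1+1/2·(-1.6)=-0.81
n=3: y=-0.81, sp=-2, e=sp−y=-1.19; I=-6.29, D=e−e_prev=0.91; u=1/2·(-1.19)+0·(-6.29)+1/2·0.91=-0.14; next y=-1/10·(-0.81)+1/2·(-0.14)=0.011
n=4: y=0.011, sp=-2, e=sp−y=-2.011; I=-8.301, D=e−e_prev=-0.821; u=1/2·(-2.011)+0·(-8.301)+1/2·(-0.821)=-1.416; next y=-1/10·0.011+1/2·(-1.416)=-0.7091
n=5: y=-0.7091, sp=-2, e=sp−y=-1.2909; I=-9.5919, D=e−e_prev=0.7201; u=1/2·(-1.2909)+0·(-9.5919)+1/2·0.7201=-0.2854; next y=-1/10·(-0.7091)+1/2·(-0.2854)=-0.07179
n=6: y=-0.07179, sp=-2, e=sp−y=-1.92821; I=-11.52011, D=e−e_prev=-0.63731; u=1/2·(-1.92821)+0·(-11.52011)+1/2·(-0.63731)=-1.28276; next y=-1/10·(-0.07179)+1/2·(-1.28276)=-0.634201
n=7: y=-0.634201, sp=-2, e=sp−y=-1.365799; I=-12.885909, D=e−e_prev=0.562411; u=1/2·(-1.365799)+0·(-12.885909)+1/2·0.562411=-0.401694; next y=-1/10·(-0.634201)+1/2·(-0.401694)≈-0.137427
n=8: y≈-0.137427, sp=-2, e=sp−y≈-1.862573; I≈-14.748482, D=e−e_prev≈-0.496774; u=1/2·(-1.862573)+0·(-14.748482)+1/2·(-0.496774)≈-1.179674; next y=-1/10·(-0.137427)+1/2·(-1.179674)≈-0.576094
n=9: y≈-0.576094, sp=-2, e=sp−y≈-1.423906; I≈-16.172388, D=e−e_prev≈0.438667; u=1/2·(-1.423906)+0·(-16.172388)+1/2·0.438667≈-0.492619; next y=-1/10·(-0.576094)+1/2·(-0.492619)≈-0.188700
n=10: y≈-0.188700, sp=-2, e=sp−y≈-1.811300; I≈-17.983688, D=e−e_prev≈-0.387394; u=1/2·(-1.811300)+0·(-17.983688)+1/2·(-0.387394)≈-1.099347; next y=-1/10·(-0.188700)+1/2·(-1.099347)≈-0.530803
n=11: y≈-0.530803, sp=-2, e=sp−y≈-1.469197; I≈-19.452884, D=e−e_prev≈0.342103; u=1/2·(-1.469197)+0·(-19.452884)+1/2·0.342103≈-0.563547; next y=-1/10·(-0.530803)+1/2·(-0.563547)≈-0.228693

0 -2 -2.000 0.000
1 -2 0.000 -1.000
2 -2 -1.600 0.100
3 -2 -0.140 -0.810
4 -2 -1.416 0.011
5 -2 -0.285 -0.709
6 -2 -1.283 -0.072
7 -2 -0.402 -0.634
8 -2 -1.180 -0.137
9 -2 -0.493 -0.576
10 -2 -1.099 -0.189
11 -2 -0.564 -0.531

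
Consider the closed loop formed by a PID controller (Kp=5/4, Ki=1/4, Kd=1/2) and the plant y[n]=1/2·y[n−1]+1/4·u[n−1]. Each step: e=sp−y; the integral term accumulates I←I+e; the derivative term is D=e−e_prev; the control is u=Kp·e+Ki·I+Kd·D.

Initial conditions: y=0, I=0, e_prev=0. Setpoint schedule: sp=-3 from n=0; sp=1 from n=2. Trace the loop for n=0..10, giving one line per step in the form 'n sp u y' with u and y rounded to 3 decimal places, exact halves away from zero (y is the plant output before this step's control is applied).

0 -3 -6.000 0.000
1 -3 -2.250 -1.500
2 1 4.250 -1.313
3 1 -0.516 0.406
4 1 1.156 0.074
5 1 0.718 0.326
6 1 0.979 0.343
7 1 1.005 0.416
8 1 1.101 0.459
9 1 1.167 0.505
10 1 1.235 0.544

(exact arithmetic carried between steps; '≈' marks a value shown rounded to 6 d.p. or computed from one; I and e_prev carry over from the previous line; the table rounds u and y to 3 d.p., halves away from zero)
n=0: y=0, sp=-3, e=sp−y=-3; I=-3, D=e−e_prev=-3; u=5/4·(-3)+1/4·(-3)+1/2·(-3)=-6; next y=1/2·0+1/4·(-6)=-1.5
n=1: y=-1.5, sp=-3, e=sp−y=-1.5; I=-4.5, D=e−e_prev=1.5; u=5/4·(-1.5)+1/4·(-4.5)+1/2·1.5=-2.25; next y=1/2·(-1.5)+1/4·(-2.25)=-1.3125
n=2: y=-1.3125, sp=1, e=sp−y=2.3125; I=-2.1875, D=e−e_prev=3.8125; u=5/4·2.3125+1/4·(-2.1875)+1/2·3.8125=4.25; next y=1/2·(-1.3125)+1/4·4.25=0.40625
n=3: y=0.40625, sp=1, e=sp−y=0.59375; I=-1.59375, D=e−e_prev=-1.71875; u=5/4·0.59375+1/4·(-1.59375)+1/2·(-1.71875)=-0.515625; next y=1/2·0.40625+1/4·(-0.515625)≈0.074219
n=4: y≈0.074219, sp=1, e=sp−y≈0.925781; I≈-0.667969, D=e−e_prev≈0.332031; u=5/4·0.925781+1/4·(-0.667969)+1/2·0.332031≈1.15625; next y=1/2·0.074219+1/4·1.15625≈0.326172
n=5: y≈0.326172, sp=1, e=sp−y≈0.673828; I≈0.005859, D=e−e_prev≈-0.251953; u=5/4·0.673828+1/4·0.005859+1/2·(-0.251953)≈0.717773; next y=1/2·0.326172+1/4·0.717773≈0.342529
n=6: y≈0.342529, sp=1, e=sp−y≈0.657471; I≈0.663330, D=e−e_prev≈-0.016357; u=5/4·0.657471+1/4·0.663330+1/2·(-0.016357)≈0.979492; next y=1/2·0.342529+1/4·0.979492≈0.416138
n=7: y≈0.416138, sp=1, e=sp−y≈0.583862; I≈1.247192, D=e−e_prev≈-0.073608; u=5/4·0.583862+1/4·1.247192+1/2·(-0.073608)≈1.004822; next y=1/2·0.416138+1/4·1.004822≈0.459274
n=8: y≈0.459274, sp=1, e=sp−y≈0.540726; I≈1.787918, D=e−e_prev≈-0.043137; u=5/4·0.540726+1/4·1.787918+1/2·(-0.043137)≈1.101318; next y=1/2·0.459274+1/4·1.101318≈0.504967
n=9: y≈0.504967, sp=1, e=sp−y≈0.495033; I≈2.282951, D=e−e_prev≈-0.045692; u=5/4·0.495033+1/4·2.282951+1/2·(-0.045692)≈1.166683; next y=1/2·0.504967+1/4·1.166683≈0.544154
n=10: y≈0.544154, sp=1, e=sp−y≈0.455846; I≈2.738797, D=e−e_prev≈-0.039187; u=5/4·0.455846+1/4·2.738797+1/2·(-0.039187)≈1.234913; next y=1/2·0.544154+1/4·1.234913≈0.580805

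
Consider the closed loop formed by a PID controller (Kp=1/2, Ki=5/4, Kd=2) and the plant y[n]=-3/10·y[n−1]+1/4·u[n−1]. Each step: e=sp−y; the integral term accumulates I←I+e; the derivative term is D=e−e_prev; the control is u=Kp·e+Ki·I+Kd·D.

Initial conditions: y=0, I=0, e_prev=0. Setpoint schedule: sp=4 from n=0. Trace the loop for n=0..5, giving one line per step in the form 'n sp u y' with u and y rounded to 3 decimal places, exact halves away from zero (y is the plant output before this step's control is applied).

0 4 15.000 0.000
1 4 -2.063 3.750
2 4 25.965 -1.641
3 4 -10.106 6.983
4 4 46.931 -4.621
5 4 -32.029 13.119

(exact arithmetic carried between steps; '≈' marks a value shown rounded to 6 d.p. or computed from one; I and e_prev carry over from the previous line; the table rounds u and y to 3 d.p., halves away from zero)
n=0: y=0, sp=4, e=sp−y=4; I=4, D=e−e_prev=4; u=1/2·4+5/4·4+2·4=15; next y=-3/10·0+1/4·15=3.75
n=1: y=3.75, sp=4, e=sp−y=0.25; I=4.25, D=e−e_prev=-3.75; u=1/2·0.25+5/4·4.25+2·(-3.75)=-2.0625; next y=-3/10·3.75+1/4·(-2.0625)=-1.640625
n=2: y=-1.640625, sp=4, e=sp−y=5.640625; I=9.890625, D=e−e_prev=5.390625; u=1/2·5.640625+5/4·9.890625+2·5.390625≈25.964844; next y=-3/10·(-1.640625)+1/4·25.964844≈6.983398
n=3: y≈6.983398, sp=4, e=sp−y≈-2.983398; I≈6.907227, D=e−e_prev≈-8.624023; u=1/2·(-2.983398)+5/4·6.907227+2·(-8.624023)≈-10.105713; next y=-3/10·6.983398+1/4·(-10.105713)≈-4.621448
n=4: y≈-4.621448, sp=4, e=sp−y≈8.621448; I≈15.528674, D=e−e_prev≈11.604846; u=1/2·8.621448+5/4·15.528674+2·11.604846≈46.931259; next y=-3/10·(-4.621448)+1/4·46.931259≈13.119249
n=5: y≈13.119249, sp=4, e=sp−y≈-9.119249; I≈6.409425, D=e−e_prev≈-17.740697; u=1/2·(-9.119249)+5/4·6.409425+2·(-17.740697)≈-32.029237; next y=-3/10·13.119249+1/4·(-32.029237)≈-11.943084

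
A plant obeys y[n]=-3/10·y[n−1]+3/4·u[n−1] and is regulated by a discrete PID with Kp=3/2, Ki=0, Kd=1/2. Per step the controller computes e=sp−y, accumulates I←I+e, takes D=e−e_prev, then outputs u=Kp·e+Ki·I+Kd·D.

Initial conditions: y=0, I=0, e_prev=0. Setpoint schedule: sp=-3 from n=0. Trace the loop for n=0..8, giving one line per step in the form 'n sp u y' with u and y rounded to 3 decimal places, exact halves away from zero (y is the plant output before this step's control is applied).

(exact arithmetic carried between steps; '≈' marks a value shown rounded to 6 d.p. or computed from one; I and e_prev carry over from the previous line; the table rounds u and y to 3 d.p., halves away from zero)
n=0: y=0, sp=-3, e=sp−y=-3; I=-3, D=e−e_prev=-3; u=3/2·(-3)+0·(-3)+1/2·(-3)=-6; next y=-3/10·0+3/4·(-6)=-4.5
n=1: y=-4.5, sp=-3, e=sp−y=1.5; I=-1.5, D=e−e_prev=4.5; u=3/2·1.5+0·(-1.5)+1/2·4.5=4.5; next y=-3/10·(-4.5)+3/4·4.5=4.725
n=2: y=4.725, sp=-3, e=sp−y=-7.725; I=-9.225, D=e−e_prev=-9.225; u=3/2·(-7.725)+0·(-9.225)+1/2·(-9.225)=-16.2; next y=-3/10·4.725+3/4·(-16.2)=-13.5675
n=3: y=-13.5675, sp=-3, e=sp−y=10.5675; I=1.3425, D=e−e_prev=18.2925; u=3/2·10.5675+0·1.3425+1/2·18.2925=24.9975; next y=-3/10·(-13.5675)+3/4·24.9975=22.818375
n=4: y=22.818375, sp=-3, e=sp−y=-25.818375; I=-24.475875, D=e−e_prev=-36.385875; u=3/2·(-25.818375)+0·(-24.475875)+1/2·(-36.385875)=-56.9205; next y=-3/10·22.818375+3/4·(-56.9205)≈-49.535888
n=5: y≈-49.535888, sp=-3, e=sp−y≈46.535888; I≈22.060013, D=e−e_prev≈72.354263; u=3/2·46.535888+0·22.060013+1/2·72.354263≈105.980963; next y=-3/10·(-49.535888)+3/4·105.980963≈94.346488
n=6: y≈94.346488, sp=-3, e=sp−y≈-97.346488; I≈-75.286476, D=e−e_prev≈-143.882376; u=3/2·(-97.346488)+0·(-75.286476)+1/2·(-143.882376)≈-217.96092; next y=-3/10·94.346488+3/4·(-217.96092)≈-191.774636
n=7: y≈-191.774636, sp=-3, e=sp−y≈188.774636; I≈113.488161, D=e−e_prev≈286.121125; u=3/2·188.774636+0·113.488161+1/2·286.121125≈426.222517; next y=-3/10·(-191.774636)+3/4·426.222517≈377.199279
n=8: y≈377.199279, sp=-3, e=sp−y≈-380.199279; I≈-266.711118, D=e−e_prev≈-568.973915; u=3/2·(-380.199279)+0·(-266.711118)+1/2·(-568.973915)≈-854.785875; next y=-3/10·377.199279+3/4·(-854.785875)≈-754.249190

0 -3 -6.000 0.000
1 -3 4.500 -4.500
2 -3 -16.200 4.725
3 -3 24.998 -13.568
4 -3 -56.921 22.818
5 -3 105.981 -49.536
6 -3 -217.961 94.346
7 -3 426.223 -191.775
8 -3 -854.786 377.199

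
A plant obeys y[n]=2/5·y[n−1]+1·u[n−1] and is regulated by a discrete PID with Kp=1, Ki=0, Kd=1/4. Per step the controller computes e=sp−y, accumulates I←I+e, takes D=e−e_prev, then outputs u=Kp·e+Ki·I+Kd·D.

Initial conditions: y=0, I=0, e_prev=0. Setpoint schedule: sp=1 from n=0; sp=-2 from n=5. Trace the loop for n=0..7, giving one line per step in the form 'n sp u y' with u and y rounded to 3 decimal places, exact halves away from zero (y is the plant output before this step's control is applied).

0 1 1.250 0.000
1 1 -0.563 1.250
2 1 1.391 -0.063
3 1 -0.723 1.366
4 1 1.562 -0.176
5 -2 -4.658 1.491
6 -2 3.450 -4.062
7 -2 -5.297 1.825

(exact arithmetic carried between steps; '≈' marks a value shown rounded to 6 d.p. or computed from one; I and e_prev carry over from the previous line; the table rounds u and y to 3 d.p., halves away from zero)
n=0: y=0, sp=1, e=sp−y=1; I=1, D=e−e_prev=1; u=1·1+0·1+1/4·1=1.25; next y=2/5·0+1·1.25=1.25
n=1: y=1.25, sp=1, e=sp−y=-0.25; I=0.75, D=e−e_prev=-1.25; u=1·(-0.25)+0·0.75+1/4·(-1.25)=-0.5625; next y=2/5·1.25+1·(-0.5625)=-0.0625
n=2: y=-0.0625, sp=1, e=sp−y=1.0625; I=1.8125, D=e−e_prev=1.3125; u=1·1.0625+0·1.8125+1/4·1.3125=1.390625; next y=2/5·(-0.0625)+1·1.390625=1.365625
n=3: y=1.365625, sp=1, e=sp−y=-0.365625; I=1.446875, D=e−e_prev=-1.428125; u=1·(-0.365625)+0·1.446875+1/4·(-1.428125)≈-0.722656; next y=2/5·1.365625+1·(-0.722656)≈-0.176406
n=4: y≈-0.176406, sp=1, e=sp−y≈1.176406; I≈2.623281, D=e−e_prev≈1.542031; u=1·1.176406+0·2.623281+1/4·1.542031≈1.561914; next y=2/5·(-0.176406)+1·1.561914≈1.491352
n=5: y≈1.491352, sp=-2, e=sp−y≈-3.491352; I≈-0.868070, D=e−e_prev≈-4.667758; u=1·(-3.491352)+0·(-0.868070)+1/4·(-4.667758)≈-4.658291; next y=2/5·1.491352+1·(-4.658291)≈-4.061750
n=6: y≈-4.061750, sp=-2, e=sp−y≈2.061750; I≈1.193680, D=e−e_prev≈5.553102; u=1·2.061750+0·1.193680+1/4·5.553102≈3.450026; next y=2/5·(-4.061750)+1·3.450026≈1.825326
n=7: y≈1.825326, sp=-2, e=sp−y≈-3.825326; I≈-2.631646, D=e−e_prev≈-5.887076; u=1·(-3.825326)+0·(-2.631646)+1/4·(-5.887076)≈-5.297095; next y=2/5·1.825326+1·(-5.297095)≈-4.566964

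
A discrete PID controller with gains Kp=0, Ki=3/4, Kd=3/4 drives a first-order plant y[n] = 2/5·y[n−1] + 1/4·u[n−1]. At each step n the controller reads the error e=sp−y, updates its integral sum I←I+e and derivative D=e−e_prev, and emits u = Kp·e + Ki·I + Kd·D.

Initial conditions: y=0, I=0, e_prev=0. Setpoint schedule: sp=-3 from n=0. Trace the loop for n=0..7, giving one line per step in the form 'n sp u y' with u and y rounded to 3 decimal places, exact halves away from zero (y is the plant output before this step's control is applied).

(exact arithmetic carried between steps; '≈' marks a value shown rounded to 6 d.p. or computed from one; I and e_prev carry over from the previous line; the table rounds u and y to 3 d.p., halves away from zero)
n=0: y=0, sp=-3, e=sp−y=-3; I=-3, D=e−e_prev=-3; u=0·(-3)+3/4·(-3)+3/4·(-3)=-4.5; next y=2/5·0+1/4·(-4.5)=-1.125
n=1: y=-1.125, sp=-3, e=sp−y=-1.875; I=-4.875, D=e−e_prev=1.125; u=0·(-1.875)+3/4·(-4.875)+3/4·1.125=-2.8125; next y=2/5·(-1.125)+1/4·(-2.8125)=-1.153125
n=2: y=-1.153125, sp=-3, e=sp−y=-1.846875; I=-6.721875, D=e−e_prev=0.028125; u=0·(-1.846875)+3/4·(-6.721875)+3/4·0.028125≈-5.020313; next y=2/5·(-1.153125)+1/4·(-5.020313)≈-1.716328
n=3: y≈-1.716328, sp=-3, e=sp−y≈-1.283672; I≈-8.005547, D=e−e_prev≈0.563203; u=0·(-1.283672)+3/4·(-8.005547)+3/4·0.563203≈-5.581758; next y=2/5·(-1.716328)+1/4·(-5.581758)≈-2.081971
n=4: y≈-2.081971, sp=-3, e=sp−y≈-0.918029; I≈-8.923576, D=e−e_prev≈0.365643; u=0·(-0.918029)+3/4·(-8.923576)+3/4·0.365643≈-6.418450; next y=2/5·(-2.081971)+1/4·(-6.418450)≈-2.437401
n=5: y≈-2.437401, sp=-3, e=sp−y≈-0.562599; I≈-9.486175, D=e−e_prev≈0.355430; u=0·(-0.562599)+3/4·(-9.486175)+3/4·0.355430≈-6.848059; next y=2/5·(-2.437401)+1/4·(-6.848059)≈-2.686975
n=6: y≈-2.686975, sp=-3, e=sp−y≈-0.313025; I≈-9.799200, D=e−e_prev≈0.249574; u=0·(-0.313025)+3/4·(-9.799200)+3/4·0.249574≈-7.162220; next y=2/5·(-2.686975)+1/4·(-7.162220)≈-2.865345
n=7: y≈-2.865345, sp=-3, e=sp−y≈-0.134655; I≈-9.933855, D=e−e_prev≈0.178370; u=0·(-0.134655)+3/4·(-9.933855)+3/4·0.178370≈-7.316614; next y=2/5·(-2.865345)+1/4·(-7.316614)≈-2.975291

0 -3 -4.500 0.000
1 -3 -2.813 -1.125
2 -3 -5.020 -1.153
3 -3 -5.582 -1.716
4 -3 -6.418 -2.082
5 -3 -6.848 -2.437
6 -3 -7.162 -2.687
7 -3 -7.317 -2.865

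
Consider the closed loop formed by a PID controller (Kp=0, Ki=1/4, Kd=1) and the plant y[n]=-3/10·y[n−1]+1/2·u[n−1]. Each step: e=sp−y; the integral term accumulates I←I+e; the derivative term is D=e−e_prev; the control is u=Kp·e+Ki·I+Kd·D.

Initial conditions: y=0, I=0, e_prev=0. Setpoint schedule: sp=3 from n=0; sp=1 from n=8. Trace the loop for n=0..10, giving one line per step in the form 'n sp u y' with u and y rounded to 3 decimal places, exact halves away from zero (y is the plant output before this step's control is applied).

0 3 3.750 0.000
1 3 -0.844 1.875
2 3 4.887 -0.984
3 3 -1.630 2.739
4 3 7.627 -1.637
5 3 -3.016 4.305
6 3 11.480 -2.799
7 3 -5.898 6.580
8 1 14.464 -4.923
9 1 -10.598 8.709
10 1 21.882 -7.911

(exact arithmetic carried between steps; '≈' marks a value shown rounded to 6 d.p. or computed from one; I and e_prev carry over from the previous line; the table rounds u and y to 3 d.p., halves away from zero)
n=0: y=0, sp=3, e=sp−y=3; I=3, D=e−e_prev=3; u=0·3+1/4·3+1·3=3.75; next y=-3/10·0+1/2·3.75=1.875
n=1: y=1.875, sp=3, e=sp−y=1.125; I=4.125, D=e−e_prev=-1.875; u=0·1.125+1/4·4.125+1·(-1.875)=-0.84375; next y=-3/10·1.875+1/2·(-0.84375)=-0.984375
n=2: y=-0.984375, sp=3, e=sp−y=3.984375; I=8.109375, D=e−e_prev=2.859375; u=0·3.984375+1/4·8.109375+1·2.859375≈4.886719; next y=-3/10·(-0.984375)+1/2·4.886719≈2.738672
n=3: y≈2.738672, sp=3, e=sp−y≈0.261328; I≈8.370703, D=e−e_prev≈-3.723047; u=0·0.261328+1/4·8.370703+1·(-3.723047)≈-1.630371; next y=-3/10·2.738672+1/2·(-1.630371)≈-1.636787
n=4: y≈-1.636787, sp=3, e=sp−y≈4.636787; I≈13.007490, D=e−e_prev≈4.375459; u=0·4.636787+1/4·13.007490+1·4.375459≈7.627332; next y=-3/10·(-1.636787)+1/2·7.627332≈4.304702
n=5: y≈4.304702, sp=3, e=sp−y≈-1.304702; I≈11.702788, D=e−e_prev≈-5.941489; u=0·(-1.304702)+1/4·11.702788+1·(-5.941489)≈-3.015792; next y=-3/10·4.304702+1/2·(-3.015792)≈-2.799307
n=6: y≈-2.799307, sp=3, e=sp−y≈5.799307; I≈17.502095, D=e−e_prev≈7.104008; u=0·5.799307+1/4·17.502095+1·7.104008≈11.479532; next y=-3/10·(-2.799307)+1/2·11.479532≈6.579558
n=7: y≈6.579558, sp=3, e=sp−y≈-3.579558; I≈13.922537, D=e−e_prev≈-9.378865; u=0·(-3.579558)+1/4·13.922537+1·(-9.378865)≈-5.898230; next y=-3/10·6.579558+1/2·(-5.898230)≈-4.922983
n=8: y≈-4.922983, sp=1, e=sp−y≈5.922983; I≈19.845519, D=e−e_prev≈9.502541; u=0·5.922983+1/4·19.845519+1·9.502541≈14.463920; next y=-3/10·(-4.922983)+1/2·14.463920≈8.708855
n=9: y≈8.708855, sp=1, e=sp−y≈-7.708855; I≈12.136664, D=e−e_prev≈-13.631838; u=0·(-7.708855)+1/4·12.136664+1·(-13.631838)≈-10.597672; next y=-3/10·8.708855+1/2·(-10.597672)≈-7.911492
n=10: y≈-7.911492, sp=1, e=sp−y≈8.911492; I≈21.048157, D=e−e_prev≈16.620347; u=0·8.911492+1/4·21.048157+1·16.620347≈21.882386; next y=-3/10·(-7.911492)+1/2·21.882386≈13.314641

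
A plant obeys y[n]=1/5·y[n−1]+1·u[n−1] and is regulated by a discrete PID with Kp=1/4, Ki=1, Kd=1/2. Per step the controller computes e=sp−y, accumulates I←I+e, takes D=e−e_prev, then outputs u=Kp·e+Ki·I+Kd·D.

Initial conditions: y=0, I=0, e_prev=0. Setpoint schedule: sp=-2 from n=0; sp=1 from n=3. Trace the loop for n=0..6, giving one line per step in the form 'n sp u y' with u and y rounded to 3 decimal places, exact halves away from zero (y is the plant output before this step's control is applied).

(exact arithmetic carried between steps; '≈' marks a value shown rounded to 6 d.p. or computed from one; I and e_prev carry over from the previous line; the table rounds u and y to 3 d.p., halves away from zero)
n=0: y=0, sp=-2, e=sp−y=-2; I=-2, D=e−e_prev=-2; u=1/4·(-2)+1·(-2)+1/2·(-2)=-3.5; next y=1/5·0+1·(-3.5)=-3.5
n=1: y=-3.5, sp=-2, e=sp−y=1.5; I=-0.5, D=e−e_prev=3.5; u=1/4·1.5+1·(-0.5)+1/2·3.5=1.625; next y=1/5·(-3.5)+1·1.625=0.925
n=2: y=0.925, sp=-2, e=sp−y=-2.925; I=-3.425, D=e−e_prev=-4.425; u=1/4·(-2.925)+1·(-3.425)+1/2·(-4.425)=-6.36875; next y=1/5·0.925+1·(-6.36875)=-6.18375
n=3: y=-6.18375, sp=1, e=sp−y=7.18375; I=3.75875, D=e−e_prev=10.10875; u=1/4·7.18375+1·3.75875+1/2·10.10875≈10.609063; next y=1/5·(-6.18375)+1·10.609063≈9.372313
n=4: y≈9.372313, sp=1, e=sp−y≈-8.372313; I≈-4.613563, D=e−e_prev≈-15.556063; u=1/4·(-8.372313)+1·(-4.613563)+1/2·(-15.556063)≈-14.484672; next y=1/5·9.372313+1·(-14.484672)≈-12.610209
n=5: y≈-12.610209, sp=1, e=sp−y≈13.610209; I≈8.996647, D=e−e_prev≈21.982522; u=1/4·13.610209+1·8.996647+1/2·21.982522≈23.390460; next y=1/5·(-12.610209)+1·23.390460≈20.868418
n=6: y≈20.868418, sp=1, e=sp−y≈-19.868418; I≈-10.871771, D=e−e_prev≈-33.478628; u=1/4·(-19.868418)+1·(-10.871771)+1/2·(-33.478628)≈-32.578190; next y=1/5·20.868418+1·(-32.578190)≈-28.404506

0 -2 -3.500 0.000
1 -2 1.625 -3.500
2 -2 -6.369 0.925
3 1 10.609 -6.184
4 1 -14.485 9.372
5 1 23.390 -12.610
6 1 -32.578 20.868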